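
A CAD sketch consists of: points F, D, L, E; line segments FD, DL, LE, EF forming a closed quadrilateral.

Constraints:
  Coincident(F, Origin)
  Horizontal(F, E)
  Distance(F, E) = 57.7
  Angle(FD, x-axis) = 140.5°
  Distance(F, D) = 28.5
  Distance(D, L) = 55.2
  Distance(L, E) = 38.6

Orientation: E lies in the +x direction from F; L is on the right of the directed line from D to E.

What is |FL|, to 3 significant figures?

26.8

Checks: |DL| = 55.20 ✓; |LE| = 38.60 ✓.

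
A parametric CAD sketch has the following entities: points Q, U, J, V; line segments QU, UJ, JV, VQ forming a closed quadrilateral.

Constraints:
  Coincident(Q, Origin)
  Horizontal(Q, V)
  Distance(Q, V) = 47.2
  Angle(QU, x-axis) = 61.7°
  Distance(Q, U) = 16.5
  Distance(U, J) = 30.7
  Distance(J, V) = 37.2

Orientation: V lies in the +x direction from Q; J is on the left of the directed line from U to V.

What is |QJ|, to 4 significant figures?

46.36

Checks: |UJ| = 30.70 ✓; |JV| = 37.20 ✓.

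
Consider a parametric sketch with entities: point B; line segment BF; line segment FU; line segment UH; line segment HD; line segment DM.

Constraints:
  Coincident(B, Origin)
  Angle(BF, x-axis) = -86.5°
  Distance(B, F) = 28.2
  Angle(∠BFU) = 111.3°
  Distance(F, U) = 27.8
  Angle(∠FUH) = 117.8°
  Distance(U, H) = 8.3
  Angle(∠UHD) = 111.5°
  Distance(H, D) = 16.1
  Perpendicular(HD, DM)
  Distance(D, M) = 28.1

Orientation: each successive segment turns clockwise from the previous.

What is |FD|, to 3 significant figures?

28.8

B is at the origin; BF runs at -86.5° with length 28.2, so F = (1.72, -28.1). ∠BFU = 111.3° gives FU at -155° from the x-axis; with |FU| = 27.8, U = (-23.5, -39.8). ∠FUH = 117.8° gives UH at 143° from the x-axis; with |UH| = 8.3, H = (-30.1, -34.8). ∠UHD = 111.5° gives HD at 74.1° from the x-axis; with |HD| = 16.1, D = (-25.7, -19.3). Then |FD| = |D − F| = 28.8.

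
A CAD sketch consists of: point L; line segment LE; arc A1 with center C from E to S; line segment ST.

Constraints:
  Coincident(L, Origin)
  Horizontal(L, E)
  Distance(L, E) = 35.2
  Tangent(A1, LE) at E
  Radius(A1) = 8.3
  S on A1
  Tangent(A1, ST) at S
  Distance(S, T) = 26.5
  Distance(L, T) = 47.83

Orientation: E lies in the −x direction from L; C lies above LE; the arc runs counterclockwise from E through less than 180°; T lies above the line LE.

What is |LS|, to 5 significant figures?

28.734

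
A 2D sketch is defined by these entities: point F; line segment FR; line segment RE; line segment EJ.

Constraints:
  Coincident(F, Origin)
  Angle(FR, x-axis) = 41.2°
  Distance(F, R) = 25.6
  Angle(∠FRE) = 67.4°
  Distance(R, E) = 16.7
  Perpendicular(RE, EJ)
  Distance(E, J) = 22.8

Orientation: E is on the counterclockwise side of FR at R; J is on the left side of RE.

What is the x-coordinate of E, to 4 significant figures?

4.278

F is at the origin; FR runs at 41.2° with length 25.6, so R = 25.6·(cos 41.2°, sin 41.2°) = (19.26, 16.86). ∠FRE = 67.4°, so RE runs at 41.2° + (180° − 67.4°) = 153.8° from the x-axis; with |RE| = 16.7, E = R + 16.7·(cos 153.8°, sin 153.8°) = (4.278, 24.24). So E.x = 4.278.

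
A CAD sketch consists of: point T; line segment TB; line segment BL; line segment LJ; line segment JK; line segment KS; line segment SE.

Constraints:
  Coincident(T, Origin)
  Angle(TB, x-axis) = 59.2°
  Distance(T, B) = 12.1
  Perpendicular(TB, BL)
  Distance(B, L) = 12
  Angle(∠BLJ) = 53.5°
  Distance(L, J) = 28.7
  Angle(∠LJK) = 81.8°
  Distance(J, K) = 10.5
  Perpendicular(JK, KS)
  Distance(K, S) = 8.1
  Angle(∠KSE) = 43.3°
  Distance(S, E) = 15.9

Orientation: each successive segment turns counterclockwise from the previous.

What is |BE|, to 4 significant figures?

26.81

T is at the origin; TB runs at 59.2° with length 12.1, so B = (6.196, 10.39). TB ⟂ BL, so BL runs at 149.2°; with |BL| = 12.0, L = (-4.112, 16.54). ∠BLJ = 53.5° gives LJ at -84.30° from the x-axis; with |LJ| = 28.7, J = (-1.261, -12.02). ∠LJK = 81.8° gives JK at 13.90° from the x-axis; with |JK| = 10.5, K = (8.931, -9.498). The perpendicularity gives KS at right angles to JK, so KS runs at 103.9°; with |KS| = 8.1, S = (6.985, -1.635). ∠KSE = 43.3° gives SE at -119.4° from the x-axis; with |SE| = 15.9, E = (-0.8200, -15.49). Then |BE| = |E − B| = 26.81.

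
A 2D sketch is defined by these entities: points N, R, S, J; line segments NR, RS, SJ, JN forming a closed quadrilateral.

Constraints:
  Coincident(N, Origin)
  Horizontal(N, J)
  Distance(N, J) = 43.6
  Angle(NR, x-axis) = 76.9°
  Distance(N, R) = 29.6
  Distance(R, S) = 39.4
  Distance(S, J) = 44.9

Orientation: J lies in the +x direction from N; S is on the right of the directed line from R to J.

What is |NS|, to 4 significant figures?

9.965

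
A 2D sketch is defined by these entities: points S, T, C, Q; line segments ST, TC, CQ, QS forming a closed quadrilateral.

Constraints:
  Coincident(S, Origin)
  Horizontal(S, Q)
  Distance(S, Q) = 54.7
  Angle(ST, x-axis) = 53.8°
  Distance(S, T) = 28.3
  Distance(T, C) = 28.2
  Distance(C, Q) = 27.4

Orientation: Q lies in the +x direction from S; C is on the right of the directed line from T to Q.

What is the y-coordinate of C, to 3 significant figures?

-3.22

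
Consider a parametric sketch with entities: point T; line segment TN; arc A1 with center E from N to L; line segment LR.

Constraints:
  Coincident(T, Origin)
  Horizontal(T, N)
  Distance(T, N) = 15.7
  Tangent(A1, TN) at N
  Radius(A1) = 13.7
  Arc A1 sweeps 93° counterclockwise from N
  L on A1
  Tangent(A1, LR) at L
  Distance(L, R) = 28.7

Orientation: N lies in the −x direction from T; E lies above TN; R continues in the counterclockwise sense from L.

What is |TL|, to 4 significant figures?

14.56

T is at the origin; TN is horizontal with |TN| = 15.7 and N on the −x side, so N = (-15.70, 0.000). Tangency of A1 to TN means the radius EN is perpendicular to TN, so E = N + (0, 13.7) = (-15.70, 13.70). On A1, N sits at bearing -90° from E; a 93° counterclockwise sweep puts L at bearing 3°, so L = E + 13.7·(cos 3°, sin 3°) = (-2.019, 14.42). Then |TL| = |L − T| = 14.56.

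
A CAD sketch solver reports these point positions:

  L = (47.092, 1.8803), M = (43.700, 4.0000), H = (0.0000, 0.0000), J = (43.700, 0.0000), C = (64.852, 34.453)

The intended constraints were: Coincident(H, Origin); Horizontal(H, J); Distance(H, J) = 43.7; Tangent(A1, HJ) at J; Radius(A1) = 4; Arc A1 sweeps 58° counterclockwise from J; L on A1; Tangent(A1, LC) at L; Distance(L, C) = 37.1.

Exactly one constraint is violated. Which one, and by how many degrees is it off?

Tangent(A1, LC) at L — off by 3.40°.

H = (0.00, 0.00) ✓; H.y = 0.00, J.y = 0.00 ✓; |HJ| = 43.70 ✓; ∠(MJ, JH) = 90.00° ✓; |MJ| = 4.000 ✓; bearing(M→L) − bearing(M→J) = 58.00° ✓; |ML| = 4.000 ✓; ∠(ML, LC) = 86.60° ✗; |LC| = 37.10 ✓.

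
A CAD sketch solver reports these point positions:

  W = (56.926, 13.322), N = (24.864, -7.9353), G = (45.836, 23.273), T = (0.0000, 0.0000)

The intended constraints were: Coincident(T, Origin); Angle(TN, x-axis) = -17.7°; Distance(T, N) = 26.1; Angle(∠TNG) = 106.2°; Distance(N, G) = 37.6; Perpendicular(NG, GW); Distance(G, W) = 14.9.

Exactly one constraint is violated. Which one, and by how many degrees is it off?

Perpendicular(NG, GW) — off by 8.00°.

T = (0.00, 0.00) ✓; TN at -17.70° ✓; |TN| = 26.10 ✓; ∠TNG = 106.2° ✓; |NG| = 37.60 ✓; ∠(NG, GW) = 98.00° ✗; |GW| = 14.90 ✓.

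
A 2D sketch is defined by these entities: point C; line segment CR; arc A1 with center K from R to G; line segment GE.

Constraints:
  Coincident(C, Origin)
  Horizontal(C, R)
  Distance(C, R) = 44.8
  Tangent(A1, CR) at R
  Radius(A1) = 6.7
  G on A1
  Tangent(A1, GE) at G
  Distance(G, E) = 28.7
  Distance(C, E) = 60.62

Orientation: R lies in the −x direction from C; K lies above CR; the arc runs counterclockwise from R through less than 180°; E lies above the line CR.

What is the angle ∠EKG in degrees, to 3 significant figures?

76.9°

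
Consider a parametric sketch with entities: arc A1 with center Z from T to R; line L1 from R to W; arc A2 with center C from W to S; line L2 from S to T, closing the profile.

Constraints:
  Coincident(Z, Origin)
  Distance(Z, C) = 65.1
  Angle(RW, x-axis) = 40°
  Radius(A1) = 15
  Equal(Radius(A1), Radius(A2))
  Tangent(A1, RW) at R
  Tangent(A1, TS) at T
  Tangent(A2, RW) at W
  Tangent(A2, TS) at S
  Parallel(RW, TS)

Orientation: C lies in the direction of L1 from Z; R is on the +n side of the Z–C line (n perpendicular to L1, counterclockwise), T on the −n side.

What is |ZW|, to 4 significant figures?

66.81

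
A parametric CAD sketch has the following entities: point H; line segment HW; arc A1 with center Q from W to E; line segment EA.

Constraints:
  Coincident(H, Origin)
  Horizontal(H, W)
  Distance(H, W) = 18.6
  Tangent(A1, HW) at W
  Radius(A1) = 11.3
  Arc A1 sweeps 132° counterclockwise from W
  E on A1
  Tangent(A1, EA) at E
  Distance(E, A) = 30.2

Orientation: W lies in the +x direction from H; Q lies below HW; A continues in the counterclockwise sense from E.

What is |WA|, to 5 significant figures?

42.959

H is at the origin; H and W share the same y with |HW| = 18.6 and W on the +x side, so W = (18.600, 0.0000). Tangency of A1 to HW means the radius QW is perpendicular to HW, so Q = W + (0, -11.3) = (18.600, -11.300). On A1, W sits at bearing 90° from Q; a 132° counterclockwise sweep puts E at bearing 222°, so E = Q + 11.3·(cos 222°, sin 222°) = (10.202, -18.861). Since A1 is tangent to EA there, QE ⟂ EA, so EA runs along (−sin 222°, cos 222°); with |EA| = 30.2, A = (30.410, -41.304). Then |WA| = |A − W| = 42.959.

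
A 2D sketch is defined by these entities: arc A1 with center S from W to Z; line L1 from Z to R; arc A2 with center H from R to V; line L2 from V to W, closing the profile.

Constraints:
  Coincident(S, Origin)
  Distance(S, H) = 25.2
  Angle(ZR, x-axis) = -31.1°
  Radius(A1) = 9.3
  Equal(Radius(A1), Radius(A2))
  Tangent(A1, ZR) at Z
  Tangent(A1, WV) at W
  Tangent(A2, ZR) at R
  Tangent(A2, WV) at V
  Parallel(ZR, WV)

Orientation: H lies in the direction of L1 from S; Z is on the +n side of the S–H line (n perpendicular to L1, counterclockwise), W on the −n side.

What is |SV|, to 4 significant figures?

26.86

The slot axis is L1's direction at -31.1°, so u = (cos -31.1°, sin -31.1°) = (0.8563, -0.5165) and n = (−sin -31.1°, cos -31.1°) = (0.5165, 0.8563). S is at the origin and H lies 25.2 along u from S, so H = 25.2·u = (21.58, -13.02). Tangency of A1 to both parallel lines with radius 9.3 puts Z and W at S ± 9.3·n: Z = (4.804, 7.963), W = (-4.804, -7.963). Equal radii place R and V the same way about H: R = H + 9.3·n = (26.38, -5.053), V = H − 9.3·n = (16.77, -20.98). Then |SV| = |V − S| = 26.86.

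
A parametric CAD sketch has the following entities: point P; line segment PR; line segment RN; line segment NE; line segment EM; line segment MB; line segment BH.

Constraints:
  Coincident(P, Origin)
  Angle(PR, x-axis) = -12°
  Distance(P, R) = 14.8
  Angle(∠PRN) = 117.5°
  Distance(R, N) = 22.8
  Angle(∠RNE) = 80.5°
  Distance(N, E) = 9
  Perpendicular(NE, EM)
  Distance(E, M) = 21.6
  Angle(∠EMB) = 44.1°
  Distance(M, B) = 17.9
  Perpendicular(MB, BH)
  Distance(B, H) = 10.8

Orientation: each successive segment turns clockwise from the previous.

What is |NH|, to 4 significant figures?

4.471

P is at the origin; PR runs at -12.0° with length 14.8, so R = (14.48, -3.077). ∠PRN = 117.5° gives RN at -74.50° from the x-axis; with |RN| = 22.8, N = (20.57, -25.05). ∠RNE = 80.5° gives NE at -174.0° from the x-axis; with |NE| = 9.0, E = (11.62, -25.99). The perpendicularity gives EM at right angles to NE, so EM runs at 96.00°; with |EM| = 21.6, M = (9.361, -4.507). ∠EMB = 44.1° gives MB at -39.90° from the x-axis; with |MB| = 17.9, B = (23.09, -15.99). The perpendicularity gives BH at right angles to MB, so BH runs at -129.9°; with |BH| = 10.8, H = (16.17, -24.27). Then |NH| = |H − N| = 4.471.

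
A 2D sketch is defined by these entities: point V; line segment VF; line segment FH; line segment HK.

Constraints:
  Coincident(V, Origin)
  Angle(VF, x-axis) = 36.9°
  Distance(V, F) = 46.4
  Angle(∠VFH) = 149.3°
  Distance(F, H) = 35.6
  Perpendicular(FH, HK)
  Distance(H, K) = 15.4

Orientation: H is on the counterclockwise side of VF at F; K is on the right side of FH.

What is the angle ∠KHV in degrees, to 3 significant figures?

107°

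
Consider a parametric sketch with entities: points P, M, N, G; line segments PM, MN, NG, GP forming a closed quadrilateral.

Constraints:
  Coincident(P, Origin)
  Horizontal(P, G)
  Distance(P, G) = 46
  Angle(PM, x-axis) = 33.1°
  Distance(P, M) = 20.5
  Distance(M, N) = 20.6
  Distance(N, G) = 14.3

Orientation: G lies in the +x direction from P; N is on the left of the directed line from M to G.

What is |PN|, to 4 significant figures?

39.54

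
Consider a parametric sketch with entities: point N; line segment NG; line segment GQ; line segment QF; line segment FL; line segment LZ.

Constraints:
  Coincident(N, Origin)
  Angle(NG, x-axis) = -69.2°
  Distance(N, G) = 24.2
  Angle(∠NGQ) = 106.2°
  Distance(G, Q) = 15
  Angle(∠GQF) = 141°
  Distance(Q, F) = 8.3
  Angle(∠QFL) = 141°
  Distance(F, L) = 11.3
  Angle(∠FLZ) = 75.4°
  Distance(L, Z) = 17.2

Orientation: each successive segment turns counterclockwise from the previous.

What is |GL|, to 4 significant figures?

28.83

N is at the origin; NG runs at -69.2° with length 24.2, so G = (8.594, -22.62). ∠NGQ = 106.2° gives GQ at 4.600° from the x-axis; with |GQ| = 15.0, Q = (23.55, -21.42). ∠GQF = 141.0° gives QF at 43.60° from the x-axis; with |QF| = 8.3, F = (29.56, -15.70). ∠QFL = 141.0° gives FL at 82.60° from the x-axis; with |FL| = 11.3, L = (31.01, -4.490). Then |GL| = |L − G| = 28.83.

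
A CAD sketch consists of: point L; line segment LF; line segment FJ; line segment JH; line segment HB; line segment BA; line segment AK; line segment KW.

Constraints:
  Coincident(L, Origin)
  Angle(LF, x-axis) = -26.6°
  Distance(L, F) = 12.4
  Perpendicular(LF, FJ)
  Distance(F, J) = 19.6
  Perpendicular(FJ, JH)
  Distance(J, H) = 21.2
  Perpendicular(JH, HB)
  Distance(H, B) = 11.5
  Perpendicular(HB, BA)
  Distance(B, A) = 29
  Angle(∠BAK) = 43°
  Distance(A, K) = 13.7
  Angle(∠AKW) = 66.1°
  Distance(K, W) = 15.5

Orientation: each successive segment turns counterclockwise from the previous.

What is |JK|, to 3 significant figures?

3.09

L is at the origin; LF runs at -26.6° with length 12.4, so F = (11.1, -5.55). The perpendicularity gives FJ at right angles to LF, so FJ runs at 63.4°; with |FJ| = 19.6, J = (19.9, 12.0). FJ is perpendicular to JH, so JH runs at 153°; with |JH| = 21.2, H = (0.908, 21.5). JH is perpendicular to HB, so HB runs at -117°; with |HB| = 11.5, B = (-4.24, 11.2). HB is perpendicular to BA, so BA runs at -26.6°; with |BA| = 29.0, A = (21.7, -1.80). ∠BAK = 43.0° gives AK at 110° from the x-axis; with |AK| = 13.7, K = (16.9, 11.0). Then |JK| = |K − J| = 3.09.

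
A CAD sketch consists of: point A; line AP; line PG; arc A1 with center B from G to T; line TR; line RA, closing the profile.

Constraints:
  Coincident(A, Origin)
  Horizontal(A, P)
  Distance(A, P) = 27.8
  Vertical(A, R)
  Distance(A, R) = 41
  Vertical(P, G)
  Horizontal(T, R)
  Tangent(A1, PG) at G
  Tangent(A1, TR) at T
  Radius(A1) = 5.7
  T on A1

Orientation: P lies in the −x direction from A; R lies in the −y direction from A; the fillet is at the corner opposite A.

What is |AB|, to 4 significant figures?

41.65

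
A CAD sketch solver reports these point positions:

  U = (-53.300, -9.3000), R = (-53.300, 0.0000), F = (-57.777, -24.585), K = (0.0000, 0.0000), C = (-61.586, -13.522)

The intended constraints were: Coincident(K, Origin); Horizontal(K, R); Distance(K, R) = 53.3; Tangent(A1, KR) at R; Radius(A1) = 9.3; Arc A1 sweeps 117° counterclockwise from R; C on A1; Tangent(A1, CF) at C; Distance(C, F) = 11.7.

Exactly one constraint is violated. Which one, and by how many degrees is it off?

Tangent(A1, CF) at C — off by 8.00°.

K = (0.00, 0.00) ✓; K.y = 0.00, R.y = 0.00 ✓; |KR| = 53.30 ✓; ∠(UR, RK) = 90.00° ✓; |UR| = 9.300 ✓; bearing(U→C) − bearing(U→R) = 117.0° ✓; |UC| = 9.300 ✓; ∠(UC, CF) = 98.00° ✗; |CF| = 11.70 ✓.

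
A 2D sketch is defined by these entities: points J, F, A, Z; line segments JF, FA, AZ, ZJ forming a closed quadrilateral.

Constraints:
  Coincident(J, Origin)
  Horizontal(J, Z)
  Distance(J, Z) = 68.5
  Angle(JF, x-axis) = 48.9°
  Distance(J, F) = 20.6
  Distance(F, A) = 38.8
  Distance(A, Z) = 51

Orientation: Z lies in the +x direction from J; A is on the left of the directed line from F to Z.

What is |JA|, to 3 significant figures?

59.4

J is at the origin; JZ is horizontal with |JZ| = 68.5 and Z in +x, so Z = (68.5, 0). JF runs at 48.9° with |JF| = 20.6, so F = (13.5, 15.5). A is determined by |FA| = 38.8 and |AZ| = 51.0 together: it lies at the intersection of circle(F, 38.8) and circle(Z, 51.0). With |FZ| = 57.1, the foot of the radical line on FZ is 19.0 from F and the perpendicular offset is √(38.8² − 19.0²) = 33.9. Taking the left-of-FZ solution: A = (41.0, 42.9).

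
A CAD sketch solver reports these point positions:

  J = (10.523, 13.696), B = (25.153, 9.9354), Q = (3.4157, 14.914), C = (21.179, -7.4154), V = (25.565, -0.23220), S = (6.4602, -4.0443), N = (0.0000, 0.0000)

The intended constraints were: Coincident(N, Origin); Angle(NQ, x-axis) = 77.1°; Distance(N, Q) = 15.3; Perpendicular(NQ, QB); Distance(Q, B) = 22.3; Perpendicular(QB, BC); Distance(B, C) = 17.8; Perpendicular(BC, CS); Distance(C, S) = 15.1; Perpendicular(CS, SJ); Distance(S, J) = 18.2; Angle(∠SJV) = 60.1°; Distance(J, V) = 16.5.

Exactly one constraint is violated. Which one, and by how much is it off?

Distance(J, V) = 16.5 — off by 4.00.

N = (0.00, 0.00) ✓; NQ at 77.10° ✓; |NQ| = 15.30 ✓; ∠(NQ, QB) = 90.00° ✓; |QB| = 22.30 ✓; ∠(QB, BC) = 90.00° ✓; |BC| = 17.80 ✓; ∠(BC, CS) = 90.00° ✓; |CS| = 15.10 ✓; ∠(CS, SJ) = 90.00° ✓; |SJ| = 18.20 ✓; ∠SJV = 60.10° ✓; |JV| = 20.50 ✗.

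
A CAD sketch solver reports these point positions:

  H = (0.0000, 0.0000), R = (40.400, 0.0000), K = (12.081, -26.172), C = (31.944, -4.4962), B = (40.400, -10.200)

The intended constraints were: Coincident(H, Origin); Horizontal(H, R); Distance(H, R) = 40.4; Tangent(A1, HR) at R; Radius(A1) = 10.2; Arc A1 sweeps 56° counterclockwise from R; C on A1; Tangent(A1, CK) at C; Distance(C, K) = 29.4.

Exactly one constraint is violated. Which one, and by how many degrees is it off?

Tangent(A1, CK) at C — off by 8.50°.

H = (0.00, 0.00) ✓; H.y = 0.00, R.y = 0.00 ✓; |HR| = 40.40 ✓; ∠(BR, RH) = 90.00° ✓; |BR| = 10.20 ✓; bearing(B→C) − bearing(B→R) = 56.00° ✓; |BC| = 10.20 ✓; ∠(BC, CK) = 98.50° ✗; |CK| = 29.40 ✓.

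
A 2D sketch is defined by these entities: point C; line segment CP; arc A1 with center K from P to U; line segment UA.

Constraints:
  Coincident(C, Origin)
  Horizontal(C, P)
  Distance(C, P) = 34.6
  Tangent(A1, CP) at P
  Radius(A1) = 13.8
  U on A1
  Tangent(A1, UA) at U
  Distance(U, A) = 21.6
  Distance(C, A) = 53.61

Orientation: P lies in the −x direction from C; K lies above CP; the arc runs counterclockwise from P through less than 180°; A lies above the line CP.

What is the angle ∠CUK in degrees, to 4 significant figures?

100.3°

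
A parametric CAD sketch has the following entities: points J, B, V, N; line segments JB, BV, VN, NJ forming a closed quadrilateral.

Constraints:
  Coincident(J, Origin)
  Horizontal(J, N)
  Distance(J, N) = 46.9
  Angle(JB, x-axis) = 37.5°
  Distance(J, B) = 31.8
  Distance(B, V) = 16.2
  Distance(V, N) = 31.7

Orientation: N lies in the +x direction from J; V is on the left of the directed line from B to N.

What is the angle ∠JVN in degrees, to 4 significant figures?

68.67°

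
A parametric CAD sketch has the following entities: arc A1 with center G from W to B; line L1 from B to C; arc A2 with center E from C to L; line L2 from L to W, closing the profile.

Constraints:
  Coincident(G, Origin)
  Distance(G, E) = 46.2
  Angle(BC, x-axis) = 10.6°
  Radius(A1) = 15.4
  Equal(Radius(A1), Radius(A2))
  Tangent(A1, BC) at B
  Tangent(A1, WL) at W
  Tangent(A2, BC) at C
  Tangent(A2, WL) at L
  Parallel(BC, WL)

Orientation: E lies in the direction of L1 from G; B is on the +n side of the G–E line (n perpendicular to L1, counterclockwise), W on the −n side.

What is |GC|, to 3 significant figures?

48.7

The slot axis is L1's direction at 10.6°, so u = (cos 10.6°, sin 10.6°) = (0.983, 0.184) and n = (−sin 10.6°, cos 10.6°) = (-0.184, 0.983). G is at the origin and E lies 46.2 along u from G, so E = 46.2·u = (45.4, 8.50). Tangency of A1 to both parallel lines with radius 15.4 puts B and W at G ± 15.4·n: B = (-2.83, 15.1), W = (2.83, -15.1). Equal radii place C and L the same way about E: C = E + 15.4·n = (42.6, 23.6), L = E − 15.4·n = (48.2, -6.64). Then |GC| = |C − G| = 48.7.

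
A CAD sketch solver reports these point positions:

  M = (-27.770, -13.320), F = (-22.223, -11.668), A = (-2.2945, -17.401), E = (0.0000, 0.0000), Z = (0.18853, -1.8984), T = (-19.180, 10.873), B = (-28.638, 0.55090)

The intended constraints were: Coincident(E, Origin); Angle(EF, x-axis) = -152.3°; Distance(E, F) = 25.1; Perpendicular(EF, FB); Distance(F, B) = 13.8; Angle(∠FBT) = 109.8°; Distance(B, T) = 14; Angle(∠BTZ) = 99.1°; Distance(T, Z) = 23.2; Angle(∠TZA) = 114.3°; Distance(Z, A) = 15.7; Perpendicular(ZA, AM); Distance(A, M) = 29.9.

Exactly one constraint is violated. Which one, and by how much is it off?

Distance(A, M) = 29.9 — off by 4.10.

E = (0.00, 0.00) ✓; EF at -152.3° ✓; |EF| = 25.10 ✓; ∠(EF, FB) = 90.00° ✓; |FB| = 13.80 ✓; ∠FBT = 109.8° ✓; |BT| = 14.00 ✓; ∠BTZ = 99.10° ✓; |TZ| = 23.20 ✓; ∠TZA = 114.3° ✓; |ZA| = 15.70 ✓; ∠(ZA, AM) = 90.00° ✓; |AM| = 25.80 ✗.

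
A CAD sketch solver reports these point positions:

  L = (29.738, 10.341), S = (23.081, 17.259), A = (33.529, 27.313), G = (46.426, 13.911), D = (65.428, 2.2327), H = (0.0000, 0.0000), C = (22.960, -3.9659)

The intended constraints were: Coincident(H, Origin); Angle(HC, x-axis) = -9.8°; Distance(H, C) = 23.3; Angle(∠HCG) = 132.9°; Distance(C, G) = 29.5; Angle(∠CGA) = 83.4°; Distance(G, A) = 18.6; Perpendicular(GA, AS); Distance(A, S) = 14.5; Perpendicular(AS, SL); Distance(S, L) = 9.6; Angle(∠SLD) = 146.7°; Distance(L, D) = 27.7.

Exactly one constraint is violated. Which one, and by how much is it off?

Distance(L, D) = 27.7 — off by 8.90.

H = (0.00, 0.00) ✓; HC at -9.800° ✓; |HC| = 23.30 ✓; ∠HCG = 132.9° ✓; |CG| = 29.50 ✓; ∠CGA = 83.40° ✓; |GA| = 18.60 ✓; ∠(GA, AS) = 90.00° ✓; |AS| = 14.50 ✓; ∠(AS, SL) = 90.00° ✓; |SL| = 9.601 ✓; ∠SLD = 146.7° ✓; |LD| = 36.60 ✗.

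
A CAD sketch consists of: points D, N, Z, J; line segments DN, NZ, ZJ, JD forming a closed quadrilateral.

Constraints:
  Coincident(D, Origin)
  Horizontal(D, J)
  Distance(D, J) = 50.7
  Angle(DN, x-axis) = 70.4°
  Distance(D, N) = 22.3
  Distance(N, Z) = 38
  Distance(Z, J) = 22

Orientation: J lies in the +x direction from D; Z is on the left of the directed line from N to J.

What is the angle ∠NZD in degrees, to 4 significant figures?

24.62°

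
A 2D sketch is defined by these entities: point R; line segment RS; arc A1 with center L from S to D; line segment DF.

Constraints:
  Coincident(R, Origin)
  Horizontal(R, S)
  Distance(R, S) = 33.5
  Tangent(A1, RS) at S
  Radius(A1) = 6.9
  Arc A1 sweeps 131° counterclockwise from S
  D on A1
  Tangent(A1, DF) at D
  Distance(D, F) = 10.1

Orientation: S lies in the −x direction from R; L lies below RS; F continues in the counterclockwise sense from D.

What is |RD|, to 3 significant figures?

40.4

R is at the origin; RS is horizontal with |RS| = 33.5 and S on the −x side, so S = (-33.5, 0.00). Tangency of A1 to RS means the radius LS is perpendicular to RS, so L = S + (0, -6.9) = (-33.5, -6.90). On A1, S sits at bearing 90° from L; a 131° counterclockwise sweep puts D at bearing 221°, so D = L + 6.9·(cos 221°, sin 221°) = (-38.7, -11.4). Then |RD| = |D − R| = 40.4.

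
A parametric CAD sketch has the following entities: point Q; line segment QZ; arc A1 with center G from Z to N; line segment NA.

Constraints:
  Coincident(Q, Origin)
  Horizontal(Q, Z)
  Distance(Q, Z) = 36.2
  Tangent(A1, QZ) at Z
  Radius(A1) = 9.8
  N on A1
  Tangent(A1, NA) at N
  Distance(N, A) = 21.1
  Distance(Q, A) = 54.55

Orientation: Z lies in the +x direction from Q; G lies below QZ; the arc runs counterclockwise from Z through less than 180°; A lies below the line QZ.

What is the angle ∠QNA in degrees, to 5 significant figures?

165.67°

Checks: ∠(GZ, ZQ) = 90.00° ✓; |GZ| = 9.800 ✓; |GN| = 9.800 ✓; ∠(GN, NA) = 90.00° ✓; |NA| = 21.10 ✓; |QA| = 54.55 ✓.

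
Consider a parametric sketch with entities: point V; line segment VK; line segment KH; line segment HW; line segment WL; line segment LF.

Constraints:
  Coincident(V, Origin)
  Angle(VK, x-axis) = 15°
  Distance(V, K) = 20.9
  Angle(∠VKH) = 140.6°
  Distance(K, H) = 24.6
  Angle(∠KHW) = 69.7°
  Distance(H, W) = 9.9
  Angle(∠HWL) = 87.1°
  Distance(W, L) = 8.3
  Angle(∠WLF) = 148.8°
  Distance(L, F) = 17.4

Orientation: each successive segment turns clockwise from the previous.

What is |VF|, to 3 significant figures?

29.0

V is at the origin; VK runs at 15.0° with length 20.9, so K = (20.2, 5.41). ∠VKH = 140.6° gives KH at -24.4° from the x-axis; with |KH| = 24.6, H = (42.6, -4.75). ∠KHW = 69.7° gives HW at -135° from the x-axis; with |HW| = 9.9, W = (35.6, -11.8). ∠HWL = 87.1° gives WL at 132° from the x-axis; with |WL| = 8.3, L = (30.0, -5.66). ∠WLF = 148.8° gives LF at 101° from the x-axis; with |LF| = 17.4, F = (26.7, 11.4). Then |VF| = |F − V| = 29.0.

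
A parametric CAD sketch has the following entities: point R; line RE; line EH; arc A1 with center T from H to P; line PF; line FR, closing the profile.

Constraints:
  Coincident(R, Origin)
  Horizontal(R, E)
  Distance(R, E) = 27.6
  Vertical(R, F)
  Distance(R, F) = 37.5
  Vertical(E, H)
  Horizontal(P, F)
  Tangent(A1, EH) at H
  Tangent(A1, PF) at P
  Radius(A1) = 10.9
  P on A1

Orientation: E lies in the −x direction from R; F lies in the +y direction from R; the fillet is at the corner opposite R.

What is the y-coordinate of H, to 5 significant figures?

26.600

R is at the origin; RE is horizontal with |RE| = 27.6 and E on the −x side, so E = (-27.600, 0.0000). RF is vertical with |RF| = 37.5 and F on the +y side, so F = (0.0000, 37.500). The virtual corner opposite R is at (-27.600, 37.500). Tangency of A1 to EH means the radius TH is perpendicular to EH and A1 meets PF tangentially, so TP is at right angles to PF, with radius 10.9, so the center T sits 10.9 in from both sides at T = (-16.700, 26.600). That places the tangent points at H = (-27.600, 26.600) on EH and P = (-16.700, 37.500) on PF. So H.y = 26.600.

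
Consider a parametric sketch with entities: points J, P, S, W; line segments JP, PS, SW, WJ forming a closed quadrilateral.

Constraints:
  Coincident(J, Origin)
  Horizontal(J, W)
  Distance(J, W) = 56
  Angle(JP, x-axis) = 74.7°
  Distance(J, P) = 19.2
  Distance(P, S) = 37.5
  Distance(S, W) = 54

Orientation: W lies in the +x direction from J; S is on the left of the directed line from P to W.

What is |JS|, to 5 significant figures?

55.474

Checks: |PS| = 37.50 ✓; |SW| = 54.00 ✓.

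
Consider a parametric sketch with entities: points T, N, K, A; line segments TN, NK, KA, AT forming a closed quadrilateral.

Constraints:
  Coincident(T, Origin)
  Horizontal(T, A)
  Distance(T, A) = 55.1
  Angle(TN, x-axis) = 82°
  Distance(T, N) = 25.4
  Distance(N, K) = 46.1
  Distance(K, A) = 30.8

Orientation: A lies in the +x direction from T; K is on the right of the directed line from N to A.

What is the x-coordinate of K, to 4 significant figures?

27.72

Checks: |NK| = 46.10 ✓; |KA| = 30.80 ✓.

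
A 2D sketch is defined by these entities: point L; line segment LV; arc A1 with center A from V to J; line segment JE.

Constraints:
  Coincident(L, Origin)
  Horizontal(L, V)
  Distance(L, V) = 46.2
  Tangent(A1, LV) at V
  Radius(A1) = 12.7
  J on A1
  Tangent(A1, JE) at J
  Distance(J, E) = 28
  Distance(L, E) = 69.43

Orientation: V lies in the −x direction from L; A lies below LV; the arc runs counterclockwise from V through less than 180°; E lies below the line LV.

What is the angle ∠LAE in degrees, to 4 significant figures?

122.4°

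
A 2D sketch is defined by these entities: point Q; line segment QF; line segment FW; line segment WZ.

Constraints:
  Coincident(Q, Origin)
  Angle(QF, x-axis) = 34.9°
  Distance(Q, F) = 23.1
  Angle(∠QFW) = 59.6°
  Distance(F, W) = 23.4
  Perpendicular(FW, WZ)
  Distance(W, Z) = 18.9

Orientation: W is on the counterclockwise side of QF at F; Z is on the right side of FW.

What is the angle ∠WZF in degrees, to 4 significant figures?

51.07°

Q is at the origin; QF runs at 34.9° with length 23.1, so F = 23.1·(cos 34.9°, sin 34.9°) = (18.95, 13.22). ∠QFW = 59.6°, so FW runs at 34.9° + (180° − 59.6°) = 155.3° from the x-axis; with |FW| = 23.4, W = F + 23.4·(cos 155.3°, sin 155.3°) = (-2.314, 22.99). FW is perpendicular to WZ; with |WZ| = 18.9 on the right of FW, Z = W + 18.9·(0.4179, 0.9085) = (5.584, 40.17). Then cos ∠WZF = ZW·ZF / (|ZW||ZF|), giving 51.07°.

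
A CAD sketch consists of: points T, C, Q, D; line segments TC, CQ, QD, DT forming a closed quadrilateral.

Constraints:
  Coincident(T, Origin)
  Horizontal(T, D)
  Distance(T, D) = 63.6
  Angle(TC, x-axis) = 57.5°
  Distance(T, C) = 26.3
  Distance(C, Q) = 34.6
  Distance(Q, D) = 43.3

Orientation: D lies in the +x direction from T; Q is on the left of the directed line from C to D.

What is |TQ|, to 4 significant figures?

59.03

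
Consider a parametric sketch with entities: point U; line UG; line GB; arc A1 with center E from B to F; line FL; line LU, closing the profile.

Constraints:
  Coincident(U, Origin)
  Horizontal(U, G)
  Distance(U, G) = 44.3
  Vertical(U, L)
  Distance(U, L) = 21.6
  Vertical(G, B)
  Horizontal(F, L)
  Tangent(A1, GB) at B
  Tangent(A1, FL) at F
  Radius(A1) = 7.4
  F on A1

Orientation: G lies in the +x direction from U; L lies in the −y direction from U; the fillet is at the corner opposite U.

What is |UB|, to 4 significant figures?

46.52

U is at the origin; U and G share the same y with |UG| = 44.3 and G on the +x side, so G = (44.30, 0.000). U and L share the same x with |UL| = 21.6 and L on the −y side, so L = (0.000, -21.60). The virtual corner opposite U is at (44.30, -21.60). Since A1 is tangent to GB there, EB ⟂ GB and tangency of A1 to FL means the radius EF is perpendicular to FL, with radius 7.4, so the center E sits 7.4 in from both sides at E = (36.90, -14.20). That places the tangent points at B = (44.30, -14.20) on GB and F = (36.90, -21.60) on FL. Then |UB| = |B − U| = 46.52.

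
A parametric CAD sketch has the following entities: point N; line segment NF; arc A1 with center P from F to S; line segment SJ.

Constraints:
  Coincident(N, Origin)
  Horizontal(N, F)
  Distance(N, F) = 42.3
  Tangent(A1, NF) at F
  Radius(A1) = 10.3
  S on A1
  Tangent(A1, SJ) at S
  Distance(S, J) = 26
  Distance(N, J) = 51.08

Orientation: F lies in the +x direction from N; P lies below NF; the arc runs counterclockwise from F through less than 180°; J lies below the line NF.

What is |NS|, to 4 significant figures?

34.04

Checks: |PS| = 10.30 ✓; ∠(PS, SJ) = 90.00° ✓; |SJ| = 26.00 ✓; |NJ| = 51.08 ✓.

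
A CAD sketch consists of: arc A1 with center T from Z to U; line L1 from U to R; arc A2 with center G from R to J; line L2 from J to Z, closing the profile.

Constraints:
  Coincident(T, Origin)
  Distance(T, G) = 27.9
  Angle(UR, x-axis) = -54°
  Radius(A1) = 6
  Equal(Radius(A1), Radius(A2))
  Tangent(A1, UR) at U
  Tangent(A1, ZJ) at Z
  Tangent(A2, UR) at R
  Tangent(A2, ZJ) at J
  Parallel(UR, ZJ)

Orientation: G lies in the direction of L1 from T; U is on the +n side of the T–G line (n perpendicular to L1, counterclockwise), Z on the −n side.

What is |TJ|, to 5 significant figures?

28.538

The slot axis is L1's direction at -54.0°, so u = (cos -54.0°, sin -54.0°) = (0.58779, -0.80902) and n = (−sin -54.0°, cos -54.0°) = (0.80902, 0.58779). T is at the origin and G lies 27.9 along u from T, so G = 27.9·u = (16.399, -22.572). Tangency of A1 to both parallel lines with radius 6.0 puts U and Z at T ± 6.0·n: U = (4.8541, 3.5267), Z = (-4.8541, -3.5267). Equal radii place R and J the same way about G: R = G + 6.0·n = (21.253, -19.045), J = G − 6.0·n = (11.545, -26.098). Then |TJ| = |J − T| = 28.538.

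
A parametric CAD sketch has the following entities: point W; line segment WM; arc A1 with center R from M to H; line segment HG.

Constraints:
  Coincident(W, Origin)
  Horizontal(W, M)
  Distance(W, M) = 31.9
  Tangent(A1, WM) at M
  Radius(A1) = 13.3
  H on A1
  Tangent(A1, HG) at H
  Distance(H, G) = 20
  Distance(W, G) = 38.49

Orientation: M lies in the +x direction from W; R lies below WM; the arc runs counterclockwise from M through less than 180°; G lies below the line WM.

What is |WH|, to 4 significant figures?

22.99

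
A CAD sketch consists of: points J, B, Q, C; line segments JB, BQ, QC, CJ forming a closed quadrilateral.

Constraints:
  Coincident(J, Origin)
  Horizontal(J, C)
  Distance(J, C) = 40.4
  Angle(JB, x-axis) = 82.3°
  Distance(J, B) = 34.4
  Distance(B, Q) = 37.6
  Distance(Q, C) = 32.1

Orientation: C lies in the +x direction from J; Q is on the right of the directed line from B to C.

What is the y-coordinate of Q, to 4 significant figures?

-3.311

J is at the origin; JC is horizontal with |JC| = 40.4 and C in +x, so C = (40.4, 0). JB runs at 82.3° with |JB| = 34.4, so B = (4.609, 34.09). Q is determined by |BQ| = 37.6 and |QC| = 32.1 together: it lies at the intersection of circle(B, 37.6) and circle(C, 32.1). With |BC| = 49.43, the foot of the radical line on BC is 28.59 from B and the perpendicular offset is √(37.6² − 28.59²) = 24.42. Taking the right-of-BC solution: Q = (8.471, -3.311).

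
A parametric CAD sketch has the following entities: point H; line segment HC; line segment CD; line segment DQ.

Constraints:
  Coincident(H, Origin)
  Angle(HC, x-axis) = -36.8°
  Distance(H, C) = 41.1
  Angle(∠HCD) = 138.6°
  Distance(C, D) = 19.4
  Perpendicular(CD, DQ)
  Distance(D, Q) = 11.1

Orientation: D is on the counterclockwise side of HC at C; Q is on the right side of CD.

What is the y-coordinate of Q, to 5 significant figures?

-34.128

∠HCD = 138.6°, so CD runs at -36.8° + (180° − 138.6°) = 4.6000° from the x-axis; with |CD| = 19.4, D = C + 19.4·(cos 4.6000°, sin 4.6000°) = (52.248, -23.064). The perpendicularity gives DQ at right angles to CD; with |DQ| = 11.1 on the right of CD, Q = D + 11.1·(0.080199, -0.99678) = (53.138, -34.128). So Q.y = -34.128.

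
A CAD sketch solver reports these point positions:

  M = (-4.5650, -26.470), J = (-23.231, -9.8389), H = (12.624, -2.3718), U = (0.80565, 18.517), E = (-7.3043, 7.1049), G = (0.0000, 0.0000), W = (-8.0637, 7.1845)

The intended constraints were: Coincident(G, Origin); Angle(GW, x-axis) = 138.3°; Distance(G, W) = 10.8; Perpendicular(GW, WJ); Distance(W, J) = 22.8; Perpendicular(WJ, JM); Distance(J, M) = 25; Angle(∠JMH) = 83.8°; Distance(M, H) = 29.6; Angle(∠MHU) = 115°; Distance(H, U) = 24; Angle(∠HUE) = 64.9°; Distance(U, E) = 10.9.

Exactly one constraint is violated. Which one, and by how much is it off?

Distance(U, E) = 10.9 — off by 3.10.

G = (0.00, 0.00) ✓; GW at 138.3° ✓; |GW| = 10.80 ✓; ∠(GW, WJ) = 90.00° ✓; |WJ| = 22.80 ✓; ∠(WJ, JM) = 90.00° ✓; |JM| = 25.00 ✓; ∠JMH = 83.80° ✓; |MH| = 29.60 ✓; ∠MHU = 115.0° ✓; |HU| = 24.00 ✓; ∠HUE = 64.90° ✓; |UE| = 14.00 ✗.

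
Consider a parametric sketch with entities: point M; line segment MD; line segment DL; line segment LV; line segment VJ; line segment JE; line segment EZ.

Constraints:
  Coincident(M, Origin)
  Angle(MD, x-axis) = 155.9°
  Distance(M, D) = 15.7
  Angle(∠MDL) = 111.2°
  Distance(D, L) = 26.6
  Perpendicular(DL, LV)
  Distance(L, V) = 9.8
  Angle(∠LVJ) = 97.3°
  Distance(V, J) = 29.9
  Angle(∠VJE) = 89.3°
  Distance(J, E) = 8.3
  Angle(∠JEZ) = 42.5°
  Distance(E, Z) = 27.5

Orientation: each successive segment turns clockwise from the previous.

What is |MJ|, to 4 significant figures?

2.818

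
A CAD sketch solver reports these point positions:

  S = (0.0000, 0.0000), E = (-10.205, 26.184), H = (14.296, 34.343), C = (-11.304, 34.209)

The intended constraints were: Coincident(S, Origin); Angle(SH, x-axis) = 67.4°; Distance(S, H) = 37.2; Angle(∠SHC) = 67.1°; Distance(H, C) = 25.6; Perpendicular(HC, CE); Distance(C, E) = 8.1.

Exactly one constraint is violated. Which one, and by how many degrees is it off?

Perpendicular(HC, CE) — off by 7.50°.

S = (0.00, 0.00) ✓; SH at 67.40° ✓; |SH| = 37.20 ✓; ∠SHC = 67.10° ✓; |HC| = 25.60 ✓; ∠(HC, CE) = 97.50° ✗; |CE| = 8.100 ✓.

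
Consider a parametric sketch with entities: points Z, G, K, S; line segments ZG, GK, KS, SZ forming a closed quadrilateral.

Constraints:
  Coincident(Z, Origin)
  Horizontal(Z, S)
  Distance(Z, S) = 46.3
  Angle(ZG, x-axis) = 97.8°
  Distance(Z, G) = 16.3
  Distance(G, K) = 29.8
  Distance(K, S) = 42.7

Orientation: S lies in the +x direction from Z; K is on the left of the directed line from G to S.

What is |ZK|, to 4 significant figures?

40.55

Z is at the origin; ZS is horizontal with |ZS| = 46.3 and S in +x, so S = (46.3, 0). ZG runs at 97.8° with |ZG| = 16.3, so G = (-2.212, 16.15). K is determined by |GK| = 29.8 and |KS| = 42.7 together: it lies at the intersection of circle(G, 29.8) and circle(S, 42.7). With |GS| = 51.13, the foot of the radical line on GS is 16.42 from G and the perpendicular offset is √(29.8² − 16.42²) = 24.87. Taking the left-of-GS solution: K = (21.22, 34.56).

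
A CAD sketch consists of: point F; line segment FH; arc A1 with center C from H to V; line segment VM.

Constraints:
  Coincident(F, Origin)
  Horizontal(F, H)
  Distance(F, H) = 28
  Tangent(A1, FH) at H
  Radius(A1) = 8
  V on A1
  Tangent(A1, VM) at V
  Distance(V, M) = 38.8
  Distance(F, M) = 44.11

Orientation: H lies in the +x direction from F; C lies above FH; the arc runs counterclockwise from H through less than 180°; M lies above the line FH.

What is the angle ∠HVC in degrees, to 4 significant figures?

25.30°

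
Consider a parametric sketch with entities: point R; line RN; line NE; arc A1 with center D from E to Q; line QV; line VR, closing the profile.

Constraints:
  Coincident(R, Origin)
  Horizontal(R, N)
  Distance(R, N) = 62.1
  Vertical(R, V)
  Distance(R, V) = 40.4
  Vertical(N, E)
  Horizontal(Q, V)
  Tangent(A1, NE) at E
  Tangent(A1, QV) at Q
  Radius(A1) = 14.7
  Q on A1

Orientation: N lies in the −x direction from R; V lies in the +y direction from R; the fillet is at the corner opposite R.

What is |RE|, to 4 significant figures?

67.21

R is at the origin; R and N share the same y with |RN| = 62.1 and N on the −x side, so N = (-62.10, 0.000). R and V share the same x with |RV| = 40.4 and V on the +y side, so V = (0.000, 40.40). The virtual corner opposite R is at (-62.10, 40.40). The tangent condition forces DE to be normal to NE and tangency of A1 to QV means the radius DQ is perpendicular to QV, with radius 14.7, so the center D sits 14.7 in from both sides at D = (-47.40, 25.70). That places the tangent points at E = (-62.10, 25.70) on NE and Q = (-47.40, 40.40) on QV. Then |RE| = |E − R| = 67.21.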